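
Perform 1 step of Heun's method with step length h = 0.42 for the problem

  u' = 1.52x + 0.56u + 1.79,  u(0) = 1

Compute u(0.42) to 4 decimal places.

Heun: k1 = f(x_n, u_n); k2 = f(x_n + h, u_n + h·k1); u_{n+1} = u_n + (h/2)·(k1 + k2).
x=0.000000, u=1.000000:
  k1 = f(0.000000, 1.000000) = 2.350000
  k2 = f(0.420000, 1.987000) = 3.541120
  u ← 1.000000 + (0.42/2)·(2.350000 + 3.541120) = 2.237135
u(0.42) ≈ 2.2371

2.2371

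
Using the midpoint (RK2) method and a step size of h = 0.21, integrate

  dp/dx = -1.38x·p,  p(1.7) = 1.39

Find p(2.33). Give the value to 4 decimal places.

Midpoint: k1 = f(x_n, p_n); k2 = f(x_n + h/2, p_n + (h/2)·k1); p_{n+1} = p_n + h·k2.
x=1.700000, p=1.390000:
  k1 = f(1.700000, 1.390000) = -3.260940
  k2 = f(1.805000, 1.047601) = -2.609470
  p ← 1.390000 + 0.21·(-2.609470) = 0.842011
x=1.910000, p=0.842011:
  k1 = f(1.910000, 0.842011) = -2.219373
  k2 = f(2.015000, 0.608977) = -1.693383
  p ← 0.842011 + 0.21·(-1.693383) = 0.486401
x=2.120000, p=0.486401:
  k1 = f(2.120000, 0.486401) = -1.423015
  k2 = f(2.225000, 0.336984) = -1.034711
  p ← 0.486401 + 0.21·(-1.034711) = 0.269112
p(2.33) ≈ 0.2691

0.2691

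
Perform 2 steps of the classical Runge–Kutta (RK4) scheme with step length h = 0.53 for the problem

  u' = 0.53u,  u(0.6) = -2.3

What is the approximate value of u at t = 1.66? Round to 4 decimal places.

RK4: k1 = f(t_n, u_n); k2 = f(t_n + h/2, u_n + (h/2)·k1); k3 = f(t_n + h/2, u_n + (h/2)·k2); k4 = f(t_n + h, u_n + h·k3); u_{n+1} = u_n + (h/6)·(k1 + 2k2 + 2k3 + k4).
t=0.600000, u=-2.300000:
  k1 = f(0.600000, -2.300000) = -1.219000
  k2 = f(0.865000, -2.623035) = -1.390209
  k3 = f(0.865000, -2.668405) = -1.414255
  k4 = f(1.130000, -3.049555) = -1.616264
  u ← -2.300000 + (0.53/6)·(k1 + 2k2 + 2k3 + k4) = -3.045904
t=1.130000, u=-3.045904:
  k1 = f(1.130000, -3.045904) = -1.614329
  k2 = f(1.395000, -3.473701) = -1.841061
  k3 = f(1.395000, -3.533785) = -1.872906
  k4 = f(1.660000, -4.038544) = -2.140428
  u ← -3.045904 + (0.53/6)·(k1 + 2k2 + 2k3 + k4) = -4.033708
u(1.66) ≈ -4.0337

-4.0337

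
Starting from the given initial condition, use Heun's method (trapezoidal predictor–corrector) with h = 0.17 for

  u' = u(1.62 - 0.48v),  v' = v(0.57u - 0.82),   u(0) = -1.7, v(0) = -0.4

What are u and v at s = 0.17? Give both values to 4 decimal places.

Heun on (u,v): k1 = f(s_n, state_n); k2 = f(s_n + h, state_n + h·k1); state_{n+1} = state_n + (h/2)·(k1 + k2).
0.000000: (-1.700000, -0.400000)
  k1 = (-3.080400, 0.715600)
  predictor → (-2.223668, -0.278348)
  k2 = (-3.899440, 0.581049)
  → (-2.293286, -0.289785)
(u(0.17), v(0.17)) ≈ (-2.2933, -0.2898)

-2.2933, -0.2898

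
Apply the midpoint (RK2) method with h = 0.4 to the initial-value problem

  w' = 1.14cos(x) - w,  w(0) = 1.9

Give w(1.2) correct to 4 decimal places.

Midpoint: k1 = f(x_n, w_n); k2 = f(x_n + h/2, w_n + (h/2)·k1); w_{n+1} = w_n + h·k2.
x=0.000000, w=1.900000:
  k1 = f(0.000000, 1.900000) = -0.760000
  k2 = f(0.200000, 1.748000) = -0.630724
  w ← 1.900000 + 0.4·(-0.630724) = 1.647710
x=0.400000, w=1.647710:
  k1 = f(0.400000, 1.647710) = -0.597701
  k2 = f(0.600000, 1.528170) = -0.587288
  w ← 1.647710 + 0.4·(-0.587288) = 1.412795
x=0.800000, w=1.412795:
  k1 = f(0.800000, 1.412795) = -0.618550
  k2 = f(1.000000, 1.289085) = -0.673141
  w ← 1.412795 + 0.4·(-0.673141) = 1.143539
w(1.2) ≈ 1.1435

1.1435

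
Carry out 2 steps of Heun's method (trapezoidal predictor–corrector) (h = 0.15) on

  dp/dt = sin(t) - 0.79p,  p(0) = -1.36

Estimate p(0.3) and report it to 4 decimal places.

Heun: k1 = f(t_n, p_n); k2 = f(t_n + h, p_n + h·k1); p_{n+1} = p_n + (h/2)·(k1 + k2).
t=0.000000, p=-1.360000:
  k1 = f(0.000000, -1.360000) = 1.074400
  k2 = f(0.150000, -1.198840) = 1.096522
  p ← -1.360000 + (0.15/2)·(1.074400 + 1.096522) = -1.197181
t=0.150000, p=-1.197181:
  k1 = f(0.150000, -1.197181) = 1.095211
  k2 = f(0.300000, -1.032899) = 1.111511
  p ← -1.197181 + (0.15/2)·(1.095211 + 1.111511) = -1.031677
p(0.3) ≈ -1.0317

-1.0317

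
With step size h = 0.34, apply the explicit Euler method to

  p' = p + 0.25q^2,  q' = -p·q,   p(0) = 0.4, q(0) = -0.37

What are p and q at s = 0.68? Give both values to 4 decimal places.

0.7425, -0.2602

Euler on (p,q): p_{n+1} = p_n + h·p', q_{n+1} = q_n + h·q'.
0.000000: (0.400000, -0.370000); f=(0.434225, 0.148000) → (0.547637, -0.319680)
0.340000: (0.547637, -0.319680); f=(0.573185, 0.175068) → (0.742520, -0.260157)
(p(0.68), q(0.68)) ≈ (0.7425, -0.2602)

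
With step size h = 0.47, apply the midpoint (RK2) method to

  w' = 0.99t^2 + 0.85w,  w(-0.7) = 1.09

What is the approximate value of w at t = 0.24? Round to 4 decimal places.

2.6064

Midpoint: k1 = f(t_n, w_n); k2 = f(t_n + h/2, w_n + (h/2)·k1); w_{n+1} = w_n + h·k2.
t=-0.700000, w=1.090000:
  k1 = f(-0.700000, 1.090000) = 1.411600
  k2 = f(-0.465000, 1.421726) = 1.422530
  w ← 1.090000 + 0.47·1.422530 = 1.758589
t=-0.230000, w=1.758589:
  k1 = f(-0.230000, 1.758589) = 1.547172
  k2 = f(0.005000, 2.122174) = 1.803873
  w ← 1.758589 + 0.47·1.803873 = 2.606409
w(0.24) ≈ 2.6064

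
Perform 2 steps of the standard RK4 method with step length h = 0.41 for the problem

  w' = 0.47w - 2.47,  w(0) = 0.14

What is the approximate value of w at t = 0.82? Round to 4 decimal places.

-2.2652

RK4: k1 = f(t_n, w_n); k2 = f(t_n + h/2, w_n + (h/2)·k1); k3 = f(t_n + h/2, w_n + (h/2)·k2); k4 = f(t_n + h, w_n + h·k3); w_{n+1} = w_n + (h/6)·(k1 + 2k2 + 2k3 + k4).
t=0.000000, w=0.140000:
  k1 = f(0.000000, 0.140000) = -2.404200
  k2 = f(0.205000, -0.352861) = -2.635845
  k3 = f(0.205000, -0.400348) = -2.658164
  k4 = f(0.410000, -0.949847) = -2.916428
  w ← 0.140000 + (0.41/6)·(k1 + 2k2 + 2k3 + k4) = -0.947091
t=0.410000, w=-0.947091:
  k1 = f(0.410000, -0.947091) = -2.915133
  k2 = f(0.615000, -1.544693) = -3.196006
  k3 = f(0.615000, -1.602272) = -3.223068
  k4 = f(0.820000, -2.268549) = -3.536218
  w ← -0.947091 + (0.41/6)·(k1 + 2k2 + 2k3 + k4) = -2.265206
w(0.82) ≈ -2.2652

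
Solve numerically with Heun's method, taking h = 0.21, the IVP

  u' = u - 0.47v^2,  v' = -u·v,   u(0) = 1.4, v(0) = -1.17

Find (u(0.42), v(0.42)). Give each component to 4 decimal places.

1.9224, -0.6046

Heun on (u,v): k1 = f(t_n, state_n); k2 = f(t_n + h, state_n + h·k1); state_{n+1} = state_n + (h/2)·(k1 + k2).
0.000000: (1.400000, -1.170000)
  k1 = (0.756617, 1.638000)
  predictor → (1.558890, -0.826020)
  k2 = (1.238204, 1.287674)
  → (1.609456, -0.862804)
0.210000: (1.609456, -0.862804)
  k1 = (1.259574, 1.388646)
  predictor → (1.873967, -0.571189)
  k2 = (1.720626, 1.070388)
  → (1.922377, -0.604606)
(u(0.42), v(0.42)) ≈ (1.9224, -0.6046)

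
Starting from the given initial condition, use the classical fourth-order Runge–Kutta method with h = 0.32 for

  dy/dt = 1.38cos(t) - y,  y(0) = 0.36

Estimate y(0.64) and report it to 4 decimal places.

RK4: k1 = f(t_n, y_n); k2 = f(t_n + h/2, y_n + (h/2)·k1); k3 = f(t_n + h/2, y_n + (h/2)·k2); k4 = f(t_n + h, y_n + h·k3); y_{n+1} = y_n + (h/6)·(k1 + 2k2 + 2k3 + k4).
t=0.000000, y=0.360000:
  k1 = f(0.000000, 0.360000) = 1.020000
  k2 = f(0.160000, 0.523200) = 0.839174
  k3 = f(0.160000, 0.494268) = 0.868106
  k4 = f(0.320000, 0.637794) = 0.672151
  y ← 0.360000 + (0.32/6)·(k1 + 2k2 + 2k3 + k4) = 0.632358
t=0.320000, y=0.632358:
  k1 = f(0.320000, 0.632358) = 0.677587
  k2 = f(0.480000, 0.740772) = 0.483281
  k3 = f(0.480000, 0.709683) = 0.514370
  k4 = f(0.640000, 0.796956) = 0.309936
  y ← 0.632358 + (0.32/6)·(k1 + 2k2 + 2k3 + k4) = 0.791442
y(0.64) ≈ 0.7914

0.7914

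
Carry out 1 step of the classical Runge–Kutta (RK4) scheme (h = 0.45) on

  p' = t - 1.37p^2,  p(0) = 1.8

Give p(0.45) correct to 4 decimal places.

0.8702

RK4: k1 = f(t_n, p_n); k2 = f(t_n + h/2, p_n + (h/2)·k1); k3 = f(t_n + h/2, p_n + (h/2)·k2); k4 = f(t_n + h, p_n + h·k3); p_{n+1} = p_n + (h/6)·(k1 + 2k2 + 2k3 + k4).
t=0.000000, p=1.800000:
  k1 = f(0.000000, 1.800000) = -4.438800
  k2 = f(0.225000, 0.801270) = -0.654586
  k3 = f(0.225000, 1.652718) = -3.517124
  k4 = f(0.450000, 0.217294) = 0.385313
  p ← 1.800000 + (0.45/6)·(k1 + 2k2 + 2k3 + k4) = 0.870232
p(0.45) ≈ 0.8702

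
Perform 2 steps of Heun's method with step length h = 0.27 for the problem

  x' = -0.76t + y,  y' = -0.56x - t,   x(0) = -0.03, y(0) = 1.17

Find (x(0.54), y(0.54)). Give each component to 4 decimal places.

Heun on (x,y): k1 = f(t_n, state_n); k2 = f(t_n + h, state_n + h·k1); state_{n+1} = state_n + (h/2)·(k1 + k2).
0.000000: (-0.030000, 1.170000)
  k1 = (1.170000, 0.016800)
  predictor → (0.285900, 1.174536)
  k2 = (0.969336, -0.430104)
  → (0.258810, 1.114204)
0.270000: (0.258810, 1.114204)
  k1 = (0.909004, -0.414934)
  predictor → (0.504241, 1.002172)
  k2 = (0.591772, -0.822375)
  → (0.461415, 0.947167)
(x(0.54), y(0.54)) ≈ (0.4614, 0.9472)

0.4614, 0.9472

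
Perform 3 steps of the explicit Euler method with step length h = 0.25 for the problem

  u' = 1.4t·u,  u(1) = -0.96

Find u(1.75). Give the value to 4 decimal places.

-2.8411

Euler: u_{n+1} = u_n + h·f(t_n, u_n).
t=1.000000, u=-0.960000: f=-1.344000 → u ← -0.960000 + 0.25·(-1.344000) = -1.296000
t=1.250000, u=-1.296000: f=-2.268000 → u ← -1.296000 + 0.25·(-2.268000) = -1.863000
t=1.500000, u=-1.863000: f=-3.912300 → u ← -1.863000 + 0.25·(-3.912300) = -2.841075
u(1.75) ≈ -2.8411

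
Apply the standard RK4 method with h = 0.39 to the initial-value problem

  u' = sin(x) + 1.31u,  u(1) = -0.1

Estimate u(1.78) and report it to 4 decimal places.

RK4: k1 = f(x_n, u_n); k2 = f(x_n + h/2, u_n + (h/2)·k1); k3 = f(x_n + h/2, u_n + (h/2)·k2); k4 = f(x_n + h, u_n + h·k3); u_{n+1} = u_n + (h/6)·(k1 + 2k2 + 2k3 + k4).
x=1.000000, u=-0.100000:
  k1 = f(1.000000, -0.100000) = 0.710471
  k2 = f(1.195000, 0.038542) = 0.980705
  k3 = f(1.195000, 0.091238) = 1.049737
  k4 = f(1.390000, 0.309397) = 1.389011
  u ← -0.100000 + (0.39/6)·(k1 + 2k2 + 2k3 + k4) = 0.300424
x=1.390000, u=0.300424:
  k1 = f(1.390000, 0.300424) = 1.377256
  k2 = f(1.585000, 0.568989) = 1.745274
  k3 = f(1.585000, 0.640752) = 1.839285
  k4 = f(1.780000, 1.017745) = 2.311442
  u ← 0.300424 + (0.39/6)·(k1 + 2k2 + 2k3 + k4) = 1.006182
u(1.78) ≈ 1.0062

1.0062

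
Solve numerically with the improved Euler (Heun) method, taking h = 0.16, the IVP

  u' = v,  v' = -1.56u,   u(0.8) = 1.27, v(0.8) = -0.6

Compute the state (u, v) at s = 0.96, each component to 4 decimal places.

1.1486, -0.9050

Heun on (u,v): k1 = f(s_n, state_n); k2 = f(s_n + h, state_n + h·k1); state_{n+1} = state_n + (h/2)·(k1 + k2).
0.800000: (1.270000, -0.600000)
  k1 = (-0.600000, -1.981200)
  predictor → (1.174000, -0.916992)
  k2 = (-0.916992, -1.831440)
  → (1.148641, -0.905011)
(u(0.96), v(0.96)) ≈ (1.1486, -0.9050)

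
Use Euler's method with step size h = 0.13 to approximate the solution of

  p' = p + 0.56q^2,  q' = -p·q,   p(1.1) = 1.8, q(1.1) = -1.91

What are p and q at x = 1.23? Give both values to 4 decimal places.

Euler on (p,q): p_{n+1} = p_n + h·p', q_{n+1} = q_n + h·q'.
1.100000: (1.800000, -1.910000); f=(3.842936, 3.438000) → (2.299582, -1.463060)
(p(1.23), q(1.23)) ≈ (2.2996, -1.4631)

2.2996, -1.4631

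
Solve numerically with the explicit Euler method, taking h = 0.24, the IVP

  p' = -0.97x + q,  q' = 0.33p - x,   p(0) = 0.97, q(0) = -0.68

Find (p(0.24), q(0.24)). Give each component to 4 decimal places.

0.8068, -0.6032

Euler on (p,q): p_{n+1} = p_n + h·p', q_{n+1} = q_n + h·q'.
0.000000: (0.970000, -0.680000); f=(-0.680000, 0.320100) → (0.806800, -0.603176)
(p(0.24), q(0.24)) ≈ (0.8068, -0.6032)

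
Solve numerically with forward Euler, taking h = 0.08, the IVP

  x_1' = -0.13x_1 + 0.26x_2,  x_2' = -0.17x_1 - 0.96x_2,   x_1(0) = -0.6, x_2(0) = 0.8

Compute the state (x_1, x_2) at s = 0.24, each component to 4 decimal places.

Euler on (x_1,x_2): x_1_{n+1} = x_1_n + h·x_1', x_2_{n+1} = x_2_n + h·x_2'.
0.000000: (-0.600000, 0.800000); f=(0.286000, -0.666000) → (-0.577120, 0.746720)
0.080000: (-0.577120, 0.746720); f=(0.269173, -0.618741) → (-0.555586, 0.697221)
0.160000: (-0.555586, 0.697221); f=(0.253504, -0.574882) → (-0.535306, 0.651230)
(x_1(0.24), x_2(0.24)) ≈ (-0.5353, 0.6512)

-0.5353, 0.6512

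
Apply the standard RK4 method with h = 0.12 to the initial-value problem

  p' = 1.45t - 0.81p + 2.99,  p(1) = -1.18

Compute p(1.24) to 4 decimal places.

0.0361

RK4: k1 = f(t_n, p_n); k2 = f(t_n + h/2, p_n + (h/2)·k1); k3 = f(t_n + h/2, p_n + (h/2)·k2); k4 = f(t_n + h, p_n + h·k3); p_{n+1} = p_n + (h/6)·(k1 + 2k2 + 2k3 + k4).
t=1.000000, p=-1.180000:
  k1 = f(1.000000, -1.180000) = 5.395800
  k2 = f(1.060000, -0.856252) = 5.220564
  k3 = f(1.060000, -0.866766) = 5.229081
  k4 = f(1.120000, -0.552510) = 5.061533
  p ← -1.180000 + (0.12/6)·(k1 + 2k2 + 2k3 + k4) = -0.552868
t=1.120000, p=-0.552868:
  k1 = f(1.120000, -0.552868) = 5.061823
  k2 = f(1.180000, -0.249158) = 4.902818
  k3 = f(1.180000, -0.258698) = 4.910546
  k4 = f(1.240000, 0.036398) = 4.758518
  p ← -0.552868 + (0.12/6)·(k1 + 2k2 + 2k3 + k4) = 0.036074
p(1.24) ≈ 0.0361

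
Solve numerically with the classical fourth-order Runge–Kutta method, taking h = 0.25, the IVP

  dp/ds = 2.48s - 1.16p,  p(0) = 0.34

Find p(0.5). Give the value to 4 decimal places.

RK4: k1 = f(s_n, p_n); k2 = f(s_n + h/2, p_n + (h/2)·k1); k3 = f(s_n + h/2, p_n + (h/2)·k2); k4 = f(s_n + h, p_n + h·k3); p_{n+1} = p_n + (h/6)·(k1 + 2k2 + 2k3 + k4).
s=0.000000, p=0.340000:
  k1 = f(0.000000, 0.340000) = -0.394400
  k2 = f(0.125000, 0.290700) = -0.027212
  k3 = f(0.125000, 0.336599) = -0.080454
  k4 = f(0.250000, 0.319886) = 0.248932
  p ← 0.340000 + (0.25/6)·(k1 + 2k2 + 2k3 + k4) = 0.324967
s=0.250000, p=0.324967:
  k1 = f(0.250000, 0.324967) = 0.243039
  k2 = f(0.375000, 0.355346) = 0.517798
  k3 = f(0.375000, 0.389691) = 0.477958
  k4 = f(0.500000, 0.444456) = 0.724431
  p ← 0.324967 + (0.25/6)·(k1 + 2k2 + 2k3 + k4) = 0.448258
p(0.5) ≈ 0.4483

0.4483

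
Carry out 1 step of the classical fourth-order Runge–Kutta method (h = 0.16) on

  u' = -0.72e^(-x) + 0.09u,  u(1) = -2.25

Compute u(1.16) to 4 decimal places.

-2.3221

RK4: k1 = f(x_n, u_n); k2 = f(x_n + h/2, u_n + (h/2)·k1); k3 = f(x_n + h/2, u_n + (h/2)·k2); k4 = f(x_n + h, u_n + h·k3); u_{n+1} = u_n + (h/6)·(k1 + 2k2 + 2k3 + k4).
x=1.000000, u=-2.250000:
  k1 = f(1.000000, -2.250000) = -0.467373
  k2 = f(1.080000, -2.287390) = -0.450374
  k3 = f(1.080000, -2.286030) = -0.450251
  k4 = f(1.160000, -2.322040) = -0.434694
  u ← -2.250000 + (0.16/6)·(k1 + 2k2 + 2k3 + k4) = -2.322088
u(1.16) ≈ -2.3221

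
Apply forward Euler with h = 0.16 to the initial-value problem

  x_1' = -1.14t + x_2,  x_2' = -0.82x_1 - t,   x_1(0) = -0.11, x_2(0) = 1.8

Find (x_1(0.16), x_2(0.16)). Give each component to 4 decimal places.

Euler on (x_1,x_2): x_1_{n+1} = x_1_n + h·x_1', x_2_{n+1} = x_2_n + h·x_2'.
0.000000: (-0.110000, 1.800000); f=(1.800000, 0.090200) → (0.178000, 1.814432)
(x_1(0.16), x_2(0.16)) ≈ (0.1780, 1.8144)

0.1780, 1.8144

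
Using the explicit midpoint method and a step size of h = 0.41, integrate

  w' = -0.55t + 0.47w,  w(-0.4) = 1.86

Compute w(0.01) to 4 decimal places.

2.3056

Midpoint: k1 = f(t_n, w_n); k2 = f(t_n + h/2, w_n + (h/2)·k1); w_{n+1} = w_n + h·k2.
t=-0.400000, w=1.860000:
  k1 = f(-0.400000, 1.860000) = 1.094200
  k2 = f(-0.195000, 2.084311) = 1.086876
  w ← 1.860000 + 0.41·1.086876 = 2.305619
w(0.01) ≈ 2.3056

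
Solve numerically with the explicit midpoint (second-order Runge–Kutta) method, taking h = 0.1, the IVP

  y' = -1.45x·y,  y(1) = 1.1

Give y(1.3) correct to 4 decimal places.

0.6674

Midpoint: k1 = f(x_n, y_n); k2 = f(x_n + h/2, y_n + (h/2)·k1); y_{n+1} = y_n + h·k2.
x=1.000000, y=1.100000:
  k1 = f(1.000000, 1.100000) = -1.595000
  k2 = f(1.050000, 1.020250) = -1.553331
  y ← 1.100000 + 0.1·(-1.553331) = 0.944667
x=1.100000, y=0.944667:
  k1 = f(1.100000, 0.944667) = -1.506744
  k2 = f(1.150000, 0.869330) = -1.449607
  y ← 0.944667 + 0.1·(-1.449607) = 0.799706
x=1.200000, y=0.799706:
  k1 = f(1.200000, 0.799706) = -1.391489
  k2 = f(1.250000, 0.730132) = -1.323364
  y ← 0.799706 + 0.1·(-1.323364) = 0.667370
y(1.3) ≈ 0.6674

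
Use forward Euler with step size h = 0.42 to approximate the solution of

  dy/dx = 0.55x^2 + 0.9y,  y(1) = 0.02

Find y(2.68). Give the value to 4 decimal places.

3.8186

Euler: y_{n+1} = y_n + h·f(x_n, y_n).
x=1.000000, y=0.020000: f=0.568000 → y ← 0.020000 + 0.42·0.568000 = 0.258560
x=1.420000, y=0.258560: f=1.341724 → y ← 0.258560 + 0.42·1.341724 = 0.822084
x=1.840000, y=0.822084: f=2.601956 → y ← 0.822084 + 0.42·2.601956 = 1.914905
x=2.260000, y=1.914905: f=4.532595 → y ← 1.914905 + 0.42·4.532595 = 3.818595
y(2.68) ≈ 3.8186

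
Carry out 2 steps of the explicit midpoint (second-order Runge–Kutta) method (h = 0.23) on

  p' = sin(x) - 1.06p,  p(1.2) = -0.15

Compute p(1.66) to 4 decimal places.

Midpoint: k1 = f(x_n, p_n); k2 = f(x_n + h/2, p_n + (h/2)·k1); p_{n+1} = p_n + h·k2.
x=1.200000, p=-0.150000:
  k1 = f(1.200000, -0.150000) = 1.091039
  k2 = f(1.315000, -0.024531) = 0.993464
  p ← -0.150000 + 0.23·0.993464 = 0.078497
x=1.430000, p=0.078497:
  k1 = f(1.430000, 0.078497) = 0.906898
  k2 = f(1.545000, 0.182790) = 0.805910
  p ← 0.078497 + 0.23·0.805910 = 0.263856
p(1.66) ≈ 0.2639

0.2639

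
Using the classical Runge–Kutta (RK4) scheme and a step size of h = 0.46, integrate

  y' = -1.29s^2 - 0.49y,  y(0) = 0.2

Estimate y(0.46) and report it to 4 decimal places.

0.1200

RK4: k1 = f(s_n, y_n); k2 = f(s_n + h/2, y_n + (h/2)·k1); k3 = f(s_n + h/2, y_n + (h/2)·k2); k4 = f(s_n + h, y_n + h·k3); y_{n+1} = y_n + (h/6)·(k1 + 2k2 + 2k3 + k4).
s=0.000000, y=0.200000:
  k1 = f(0.000000, 0.200000) = -0.098000
  k2 = f(0.230000, 0.177460) = -0.155196
  k3 = f(0.230000, 0.164305) = -0.148750
  k4 = f(0.460000, 0.131575) = -0.337436
  y ← 0.200000 + (0.46/6)·(k1 + 2k2 + 2k3 + k4) = 0.120011
y(0.46) ≈ 0.1200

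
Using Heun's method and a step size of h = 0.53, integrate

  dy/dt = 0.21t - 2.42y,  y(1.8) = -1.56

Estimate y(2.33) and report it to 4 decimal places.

-0.7409

Heun: k1 = f(t_n, y_n); k2 = f(t_n + h, y_n + h·k1); y_{n+1} = y_n + (h/2)·(k1 + k2).
t=1.800000, y=-1.560000:
  k1 = f(1.800000, -1.560000) = 4.153200
  k2 = f(2.330000, 0.641196) = -1.062394
  y ← -1.560000 + (0.53/2)·(4.153200 + (-1.062394)) = -0.740936
y(2.33) ≈ -0.7409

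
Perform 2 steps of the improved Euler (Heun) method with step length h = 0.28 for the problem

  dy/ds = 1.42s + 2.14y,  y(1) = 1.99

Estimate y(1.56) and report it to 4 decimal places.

Heun: k1 = f(s_n, y_n); k2 = f(s_n + h, y_n + h·k1); y_{n+1} = y_n + (h/2)·(k1 + k2).
s=1.000000, y=1.990000:
  k1 = f(1.000000, 1.990000) = 5.678600
  k2 = f(1.280000, 3.580008) = 9.478817
  y ← 1.990000 + (0.28/2)·(5.678600 + 9.478817) = 4.112038
s=1.280000, y=4.112038:
  k1 = f(1.280000, 4.112038) = 10.617362
  k2 = f(1.560000, 7.084900) = 17.376886
  y ← 4.112038 + (0.28/2)·(10.617362 + 17.376886) = 8.031233
y(1.56) ≈ 8.0312

8.0312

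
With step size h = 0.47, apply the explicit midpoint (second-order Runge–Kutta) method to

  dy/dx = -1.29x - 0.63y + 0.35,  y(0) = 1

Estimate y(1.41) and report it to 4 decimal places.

-0.2544

Midpoint: k1 = f(x_n, y_n); k2 = f(x_n + h/2, y_n + (h/2)·k1); y_{n+1} = y_n + h·k2.
x=0.000000, y=1.000000:
  k1 = f(0.000000, 1.000000) = -0.280000
  k2 = f(0.235000, 0.934200) = -0.541696
  y ← 1.000000 + 0.47·(-0.541696) = 0.745403
x=0.470000, y=0.745403:
  k1 = f(0.470000, 0.745403) = -0.725904
  k2 = f(0.705000, 0.574815) = -0.921584
  y ← 0.745403 + 0.47·(-0.921584) = 0.312259
x=0.940000, y=0.312259:
  k1 = f(0.940000, 0.312259) = -1.059323
  k2 = f(1.175000, 0.063318) = -1.205640
  y ← 0.312259 + 0.47·(-1.205640) = -0.254392
y(1.41) ≈ -0.2544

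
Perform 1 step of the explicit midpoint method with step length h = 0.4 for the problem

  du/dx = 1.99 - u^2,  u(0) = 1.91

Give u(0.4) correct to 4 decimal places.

Midpoint: k1 = f(x_n, u_n); k2 = f(x_n + h/2, u_n + (h/2)·k1); u_{n+1} = u_n + h·k2.
x=0.000000, u=1.910000:
  k1 = f(0.000000, 1.910000) = -1.658100
  k2 = f(0.200000, 1.578380) = -0.501283
  u ← 1.910000 + 0.4·(-0.501283) = 1.709487
u(0.4) ≈ 1.7095

1.7095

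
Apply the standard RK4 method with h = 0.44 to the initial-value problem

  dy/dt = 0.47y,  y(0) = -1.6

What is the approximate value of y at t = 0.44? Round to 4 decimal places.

-1.9676

RK4: k1 = f(t_n, y_n); k2 = f(t_n + h/2, y_n + (h/2)·k1); k3 = f(t_n + h/2, y_n + (h/2)·k2); k4 = f(t_n + h, y_n + h·k3); y_{n+1} = y_n + (h/6)·(k1 + 2k2 + 2k3 + k4).
t=0.000000, y=-1.600000:
  k1 = f(0.000000, -1.600000) = -0.752000
  k2 = f(0.220000, -1.765440) = -0.829757
  k3 = f(0.220000, -1.782546) = -0.837797
  k4 = f(0.440000, -1.968631) = -0.925256
  y ← -1.600000 + (0.44/6)·(k1 + 2k2 + 2k3 + k4) = -1.967573
y(0.44) ≈ -1.9676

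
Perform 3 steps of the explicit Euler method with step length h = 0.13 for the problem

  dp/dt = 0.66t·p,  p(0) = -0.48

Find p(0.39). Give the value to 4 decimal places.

Euler: p_{n+1} = p_n + h·f(t_n, p_n).
t=0.000000, p=-0.480000: f=0.000000 → p ← -0.480000 + 0.13·0.000000 = -0.480000
t=0.130000, p=-0.480000: f=-0.041184 → p ← -0.480000 + 0.13·(-0.041184) = -0.485354
t=0.260000, p=-0.485354: f=-0.083287 → p ← -0.485354 + 0.13·(-0.083287) = -0.496181
p(0.39) ≈ -0.4962

-0.4962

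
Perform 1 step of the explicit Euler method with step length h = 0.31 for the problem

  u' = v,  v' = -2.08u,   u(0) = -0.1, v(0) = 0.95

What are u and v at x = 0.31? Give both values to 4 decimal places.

Euler on (u,v): u_{n+1} = u_n + h·u', v_{n+1} = v_n + h·v'.
0.000000: (-0.100000, 0.950000); f=(0.950000, 0.208000) → (0.194500, 1.014480)
(u(0.31), v(0.31)) ≈ (0.1945, 1.0145)

0.1945, 1.0145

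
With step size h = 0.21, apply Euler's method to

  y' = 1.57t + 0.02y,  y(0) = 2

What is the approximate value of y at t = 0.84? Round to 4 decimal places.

Euler: y_{n+1} = y_n + h·f(t_n, y_n).
t=0.000000, y=2.000000: f=0.040000 → y ← 2.000000 + 0.21·0.040000 = 2.008400
t=0.210000, y=2.008400: f=0.369868 → y ← 2.008400 + 0.21·0.369868 = 2.086072
t=0.420000, y=2.086072: f=0.701121 → y ← 2.086072 + 0.21·0.701121 = 2.233308
t=0.630000, y=2.233308: f=1.033766 → y ← 2.233308 + 0.21·1.033766 = 2.450399
y(0.84) ≈ 2.4504

2.4504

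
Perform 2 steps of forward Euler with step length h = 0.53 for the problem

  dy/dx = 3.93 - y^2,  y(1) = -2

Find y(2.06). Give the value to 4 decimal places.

-2.1536

Euler: y_{n+1} = y_n + h·f(x_n, y_n).
x=1.000000, y=-2.000000: f=-0.070000 → y ← -2.000000 + 0.53·(-0.070000) = -2.037100
x=1.530000, y=-2.037100: f=-0.219776 → y ← -2.037100 + 0.53·(-0.219776) = -2.153581
y(2.06) ≈ -2.1536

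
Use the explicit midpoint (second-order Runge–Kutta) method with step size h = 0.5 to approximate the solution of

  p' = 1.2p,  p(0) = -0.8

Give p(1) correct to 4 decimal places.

-2.5347

Midpoint: k1 = f(s_n, p_n); k2 = f(s_n + h/2, p_n + (h/2)·k1); p_{n+1} = p_n + h·k2.
s=0.000000, p=-0.800000:
  k1 = f(0.000000, -0.800000) = -0.960000
  k2 = f(0.250000, -1.040000) = -1.248000
  p ← -0.800000 + 0.5·(-1.248000) = -1.424000
s=0.500000, p=-1.424000:
  k1 = f(0.500000, -1.424000) = -1.708800
  k2 = f(0.750000, -1.851200) = -2.221440
  p ← -1.424000 + 0.5·(-2.221440) = -2.534720
p(1) ≈ -2.5347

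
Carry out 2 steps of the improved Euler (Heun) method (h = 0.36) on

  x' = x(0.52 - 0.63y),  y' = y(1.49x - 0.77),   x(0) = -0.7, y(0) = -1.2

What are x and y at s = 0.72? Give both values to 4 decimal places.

Heun on (x,y): k1 = f(s_n, state_n); k2 = f(s_n + h, state_n + h·k1); state_{n+1} = state_n + (h/2)·(k1 + k2).
0.000000: (-0.700000, -1.200000)
  k1 = (-0.893200, 2.175600)
  predictor → (-1.021552, -0.416784)
  k2 = (-0.799440, 0.955316)
  → (-1.004675, -0.636435)
0.360000: (-1.004675, -0.636435)
  k1 = (-0.925260, 1.442777)
  predictor → (-1.337769, -0.117035)
  k2 = (-0.794277, 0.323401)
  → (-1.314192, -0.318523)
(x(0.72), y(0.72)) ≈ (-1.3142, -0.3185)

-1.3142, -0.3185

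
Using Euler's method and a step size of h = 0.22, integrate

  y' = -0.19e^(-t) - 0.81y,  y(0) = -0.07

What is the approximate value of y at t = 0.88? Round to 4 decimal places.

-0.1215

Euler: y_{n+1} = y_n + h·f(t_n, y_n).
t=0.000000, y=-0.070000: f=-0.133300 → y ← -0.070000 + 0.22·(-0.133300) = -0.099326
t=0.220000, y=-0.099326: f=-0.072025 → y ← -0.099326 + 0.22·(-0.072025) = -0.115171
t=0.440000, y=-0.115171: f=-0.029078 → y ← -0.115171 + 0.22·(-0.029078) = -0.121569
t=0.660000, y=-0.121569: f=0.000269 → y ← -0.121569 + 0.22·0.000269 = -0.121509
y(0.88) ≈ -0.1215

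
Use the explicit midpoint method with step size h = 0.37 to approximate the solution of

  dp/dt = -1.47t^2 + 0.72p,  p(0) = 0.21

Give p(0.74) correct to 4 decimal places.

Midpoint: k1 = f(t_n, p_n); k2 = f(t_n + h/2, p_n + (h/2)·k1); p_{n+1} = p_n + h·k2.
t=0.000000, p=0.210000:
  k1 = f(0.000000, 0.210000) = 0.151200
  k2 = f(0.185000, 0.237972) = 0.121029
  p ← 0.210000 + 0.37·0.121029 = 0.254781
t=0.370000, p=0.254781:
  k1 = f(0.370000, 0.254781) = -0.017801
  k2 = f(0.555000, 0.251488) = -0.271726
  p ← 0.254781 + 0.37·(-0.271726) = 0.154242
p(0.74) ≈ 0.1542

0.1542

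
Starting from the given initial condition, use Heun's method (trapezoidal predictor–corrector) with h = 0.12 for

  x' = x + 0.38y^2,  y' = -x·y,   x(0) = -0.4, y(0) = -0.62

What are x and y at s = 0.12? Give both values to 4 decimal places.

-0.4314, -0.6517

Heun on (x,y): k1 = f(s_n, state_n); k2 = f(s_n + h, state_n + h·k1); state_{n+1} = state_n + (h/2)·(k1 + k2).
0.000000: (-0.400000, -0.620000)
  k1 = (-0.253928, -0.248000)
  predictor → (-0.430471, -0.649760)
  k2 = (-0.270040, -0.279703)
  → (-0.431438, -0.651662)
(x(0.12), y(0.12)) ≈ (-0.4314, -0.6517)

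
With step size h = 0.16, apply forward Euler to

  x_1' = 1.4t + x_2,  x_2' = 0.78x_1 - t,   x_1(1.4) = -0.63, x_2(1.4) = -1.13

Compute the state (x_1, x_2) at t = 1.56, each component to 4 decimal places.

-0.4972, -1.4326

Euler on (x_1,x_2): x_1_{n+1} = x_1_n + h·x_1', x_2_{n+1} = x_2_n + h·x_2'.
1.400000: (-0.630000, -1.130000); f=(0.830000, -1.891400) → (-0.497200, -1.432624)
(x_1(1.56), x_2(1.56)) ≈ (-0.4972, -1.4326)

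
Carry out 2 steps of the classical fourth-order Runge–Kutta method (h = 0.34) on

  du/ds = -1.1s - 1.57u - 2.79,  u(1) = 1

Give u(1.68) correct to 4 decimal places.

-1.4644

RK4: k1 = f(s_n, u_n); k2 = f(s_n + h/2, u_n + (h/2)·k1); k3 = f(s_n + h/2, u_n + (h/2)·k2); k4 = f(s_n + h, u_n + h·k3); u_{n+1} = u_n + (h/6)·(k1 + 2k2 + 2k3 + k4).
s=1.000000, u=1.000000:
  k1 = f(1.000000, 1.000000) = -5.460000
  k2 = f(1.170000, 0.071800) = -4.189726
  k3 = f(1.170000, 0.287747) = -4.528762
  k4 = f(1.340000, -0.539779) = -3.416547
  u ← 1.000000 + (0.34/6)·(k1 + 2k2 + 2k3 + k4) = -0.491100
s=1.340000, u=-0.491100:
  k1 = f(1.340000, -0.491100) = -3.492974
  k2 = f(1.510000, -1.084905) = -2.747699
  k3 = f(1.510000, -0.958208) = -2.946613
  k4 = f(1.680000, -1.492948) = -2.294072
  u ← -0.491100 + (0.34/6)·(k1 + 2k2 + 2k3 + k4) = -1.464388
u(1.68) ≈ -1.4644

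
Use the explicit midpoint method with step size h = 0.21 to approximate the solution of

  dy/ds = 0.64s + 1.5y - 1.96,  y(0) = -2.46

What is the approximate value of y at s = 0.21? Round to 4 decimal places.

Midpoint: k1 = f(s_n, y_n); k2 = f(s_n + h/2, y_n + (h/2)·k1); y_{n+1} = y_n + h·k2.
s=0.000000, y=-2.460000:
  k1 = f(0.000000, -2.460000) = -5.650000
  k2 = f(0.105000, -3.053250) = -6.472675
  y ← -2.460000 + 0.21·(-6.472675) = -3.819262
y(0.21) ≈ -3.8193

-3.8193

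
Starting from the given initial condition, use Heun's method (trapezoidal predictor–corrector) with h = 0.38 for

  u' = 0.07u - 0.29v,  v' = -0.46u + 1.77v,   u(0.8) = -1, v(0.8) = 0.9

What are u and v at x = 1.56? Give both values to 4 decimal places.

Heun on (u,v): k1 = f(x_n, state_n); k2 = f(x_n + h, state_n + h·k1); state_{n+1} = state_n + (h/2)·(k1 + k2).
0.800000: (-1.000000, 0.900000)
  k1 = (-0.331000, 2.053000)
  predictor → (-1.125780, 1.680140)
  k2 = (-0.566045, 3.491707)
  → (-1.170439, 1.953494)
1.180000: (-1.170439, 1.953494)
  k1 = (-0.648444, 3.996087)
  predictor → (-1.416847, 3.472007)
  k2 = (-1.106061, 6.797202)
  → (-1.503795, 4.004219)
(u(1.56), v(1.56)) ≈ (-1.5038, 4.0042)

-1.5038, 4.0042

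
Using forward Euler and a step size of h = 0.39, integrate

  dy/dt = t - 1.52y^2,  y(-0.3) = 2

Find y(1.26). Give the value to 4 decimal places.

Euler: y_{n+1} = y_n + h·f(t_n, y_n).
t=-0.300000, y=2.000000: f=-6.380000 → y ← 2.000000 + 0.39·(-6.380000) = -0.488200
t=0.090000, y=-0.488200: f=-0.272276 → y ← -0.488200 + 0.39·(-0.272276) = -0.594388
t=0.480000, y=-0.594388: f=-0.057011 → y ← -0.594388 + 0.39·(-0.057011) = -0.616622
t=0.870000, y=-0.616622: f=0.292062 → y ← -0.616622 + 0.39·0.292062 = -0.502717
y(1.26) ≈ -0.5027

-0.5027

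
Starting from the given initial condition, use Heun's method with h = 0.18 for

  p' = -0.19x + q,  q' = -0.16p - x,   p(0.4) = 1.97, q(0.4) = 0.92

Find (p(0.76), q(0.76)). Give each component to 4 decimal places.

2.2086, 0.5899

Heun on (p,q): k1 = f(x_n, state_n); k2 = f(x_n + h, state_n + h·k1); state_{n+1} = state_n + (h/2)·(k1 + k2).
0.400000: (1.970000, 0.920000)
  k1 = (0.844000, -0.715200)
  predictor → (2.121920, 0.791264)
  k2 = (0.681064, -0.919507)
  → (2.107256, 0.772876)
0.580000: (2.107256, 0.772876)
  k1 = (0.662676, -0.917161)
  predictor → (2.226538, 0.607787)
  k2 = (0.463387, -1.116246)
  → (2.208601, 0.589870)
(p(0.76), q(0.76)) ≈ (2.2086, 0.5899)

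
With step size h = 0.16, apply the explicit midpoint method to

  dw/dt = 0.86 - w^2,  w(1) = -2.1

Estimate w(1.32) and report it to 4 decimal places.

-4.6526

Midpoint: k1 = f(t_n, w_n); k2 = f(t_n + h/2, w_n + (h/2)·k1); w_{n+1} = w_n + h·k2.
t=1.000000, w=-2.100000:
  k1 = f(1.000000, -2.100000) = -3.550000
  k2 = f(1.080000, -2.384000) = -4.823456
  w ← -2.100000 + 0.16·(-4.823456) = -2.871753
t=1.160000, w=-2.871753:
  k1 = f(1.160000, -2.871753) = -7.386965
  k2 = f(1.240000, -3.462710) = -11.130362
  w ← -2.871753 + 0.16·(-11.130362) = -4.652611
w(1.32) ≈ -4.6526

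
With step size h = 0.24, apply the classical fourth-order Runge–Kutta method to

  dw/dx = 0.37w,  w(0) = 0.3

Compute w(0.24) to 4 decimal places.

0.3279

RK4: k1 = f(x_n, w_n); k2 = f(x_n + h/2, w_n + (h/2)·k1); k3 = f(x_n + h/2, w_n + (h/2)·k2); k4 = f(x_n + h, w_n + h·k3); w_{n+1} = w_n + (h/6)·(k1 + 2k2 + 2k3 + k4).
x=0.000000, w=0.300000:
  k1 = f(0.000000, 0.300000) = 0.111000
  k2 = f(0.120000, 0.313320) = 0.115928
  k3 = f(0.120000, 0.313911) = 0.116147
  k4 = f(0.240000, 0.327875) = 0.121314
  w ← 0.300000 + (0.24/6)·(k1 + 2k2 + 2k3 + k4) = 0.327859
w(0.24) ≈ 0.3279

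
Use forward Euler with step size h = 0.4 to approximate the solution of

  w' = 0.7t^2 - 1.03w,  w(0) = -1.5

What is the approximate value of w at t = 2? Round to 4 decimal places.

0.9195

Euler: w_{n+1} = w_n + h·f(t_n, w_n).
t=0.000000, w=-1.500000: f=1.545000 → w ← -1.500000 + 0.4·1.545000 = -0.882000
t=0.400000, w=-0.882000: f=1.020460 → w ← -0.882000 + 0.4·1.020460 = -0.473816
t=0.800000, w=-0.473816: f=0.936030 → w ← -0.473816 + 0.4·0.936030 = -0.099404
t=1.200000, w=-0.099404: f=1.110386 → w ← -0.099404 + 0.4·1.110386 = 0.344751
t=1.600000, w=0.344751: f=1.436907 → w ← 0.344751 + 0.4·1.436907 = 0.919513
w(2) ≈ 0.9195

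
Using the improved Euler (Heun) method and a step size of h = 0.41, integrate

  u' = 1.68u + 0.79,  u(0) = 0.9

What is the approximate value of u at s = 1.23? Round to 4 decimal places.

Heun: k1 = f(s_n, u_n); k2 = f(s_n + h, u_n + h·k1); u_{n+1} = u_n + (h/2)·(k1 + k2).
s=0.000000, u=0.900000:
  k1 = f(0.000000, 0.900000) = 2.302000
  k2 = f(0.410000, 1.843820) = 3.887618
  u ← 0.900000 + (0.41/2)·(2.302000 + 3.887618) = 2.168872
s=0.410000, u=2.168872:
  k1 = f(0.410000, 2.168872) = 4.433704
  k2 = f(0.820000, 3.986690) = 7.487640
  u ← 2.168872 + (0.41/2)·(4.433704 + 7.487640) = 4.612747
s=0.820000, u=4.612747:
  k1 = f(0.820000, 4.612747) = 8.539415
  k2 = f(1.230000, 8.113907) = 14.421364
  u ← 4.612747 + (0.41/2)·(8.539415 + 14.421364) = 9.319707
u(1.23) ≈ 9.3197

9.3197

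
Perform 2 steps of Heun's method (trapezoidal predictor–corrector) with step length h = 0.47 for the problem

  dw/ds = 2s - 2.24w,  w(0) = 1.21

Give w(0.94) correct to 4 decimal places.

0.8451

Heun: k1 = f(s_n, w_n); k2 = f(s_n + h, w_n + h·k1); w_{n+1} = w_n + (h/2)·(k1 + k2).
s=0.000000, w=1.210000:
  k1 = f(0.000000, 1.210000) = -2.710400
  k2 = f(0.470000, -0.063888) = 1.083109
  w ← 1.210000 + (0.47/2)·(-2.710400 + 1.083109) = 0.827587
s=0.470000, w=0.827587:
  k1 = f(0.470000, 0.827587) = -0.913794
  k2 = f(0.940000, 0.398103) = 0.988248
  w ← 0.827587 + (0.47/2)·(-0.913794 + 0.988248) = 0.845083
w(0.94) ≈ 0.8451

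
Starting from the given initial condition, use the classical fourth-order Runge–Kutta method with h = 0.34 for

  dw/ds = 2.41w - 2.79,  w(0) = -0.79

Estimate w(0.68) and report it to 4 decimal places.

RK4: k1 = f(s_n, w_n); k2 = f(s_n + h/2, w_n + (h/2)·k1); k3 = f(s_n + h/2, w_n + (h/2)·k2); k4 = f(s_n + h, w_n + h·k3); w_{n+1} = w_n + (h/6)·(k1 + 2k2 + 2k3 + k4).
s=0.000000, w=-0.790000:
  k1 = f(0.000000, -0.790000) = -4.693900
  k2 = f(0.170000, -1.587963) = -6.616991
  k3 = f(0.170000, -1.914888) = -7.404881
  k4 = f(0.340000, -3.307660) = -10.761460
  w ← -0.790000 + (0.34/6)·(k1 + 2k2 + 2k3 + k4) = -3.254949
s=0.340000, w=-3.254949:
  k1 = f(0.340000, -3.254949) = -10.634428
  k2 = f(0.510000, -5.062802) = -14.991353
  k3 = f(0.510000, -5.803479) = -16.776385
  k4 = f(0.680000, -8.958920) = -24.380997
  w ← -3.254949 + (0.34/6)·(k1 + 2k2 + 2k3 + k4) = -8.839500
w(0.68) ≈ -8.8395

-8.8395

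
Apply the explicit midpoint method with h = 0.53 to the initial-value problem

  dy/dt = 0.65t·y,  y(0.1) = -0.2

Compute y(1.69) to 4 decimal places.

-0.4810

Midpoint: k1 = f(t_n, y_n); k2 = f(t_n + h/2, y_n + (h/2)·k1); y_{n+1} = y_n + h·k2.
t=0.100000, y=-0.200000:
  k1 = f(0.100000, -0.200000) = -0.013000
  k2 = f(0.365000, -0.203445) = -0.048267
  y ← -0.200000 + 0.53·(-0.048267) = -0.225582
t=0.630000, y=-0.225582:
  k1 = f(0.630000, -0.225582) = -0.092376
  k2 = f(0.895000, -0.250061) = -0.145473
  y ← -0.225582 + 0.53·(-0.145473) = -0.302682
t=1.160000, y=-0.302682:
  k1 = f(1.160000, -0.302682) = -0.228223
  k2 = f(1.425000, -0.363161) = -0.336378
  y ← -0.302682 + 0.53·(-0.336378) = -0.480963
y(1.69) ≈ -0.4810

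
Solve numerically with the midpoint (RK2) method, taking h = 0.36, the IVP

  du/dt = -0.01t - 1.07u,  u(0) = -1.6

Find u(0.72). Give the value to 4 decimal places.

-0.7617

Midpoint: k1 = f(t_n, u_n); k2 = f(t_n + h/2, u_n + (h/2)·k1); u_{n+1} = u_n + h·k2.
t=0.000000, u=-1.600000:
  k1 = f(0.000000, -1.600000) = 1.712000
  k2 = f(0.180000, -1.291840) = 1.380469
  u ← -1.600000 + 0.36·1.380469 = -1.103031
t=0.360000, u=-1.103031:
  k1 = f(0.360000, -1.103031) = 1.176643
  k2 = f(0.540000, -0.891235) = 0.948222
  u ← -1.103031 + 0.36·0.948222 = -0.761671
u(0.72) ≈ -0.7617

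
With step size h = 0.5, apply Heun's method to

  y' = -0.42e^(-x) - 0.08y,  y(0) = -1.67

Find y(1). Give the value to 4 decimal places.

-1.7994

Heun: k1 = f(x_n, y_n); k2 = f(x_n + h, y_n + h·k1); y_{n+1} = y_n + (h/2)·(k1 + k2).
x=0.000000, y=-1.670000:
  k1 = f(0.000000, -1.670000) = -0.286400
  k2 = f(0.500000, -1.813200) = -0.109687
  y ← -1.670000 + (0.5/2)·(-0.286400 + (-0.109687)) = -1.769022
x=0.500000, y=-1.769022:
  k1 = f(0.500000, -1.769022) = -0.113221
  k2 = f(1.000000, -1.825632) = -0.008459
  y ← -1.769022 + (0.5/2)·(-0.113221 + (-0.008459)) = -1.799442
y(1) ≈ -1.7994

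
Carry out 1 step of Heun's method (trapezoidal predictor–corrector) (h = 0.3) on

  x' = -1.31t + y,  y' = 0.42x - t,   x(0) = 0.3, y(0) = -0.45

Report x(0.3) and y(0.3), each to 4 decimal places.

Heun on (x,y): k1 = f(t_n, state_n); k2 = f(t_n + h, state_n + h·k1); state_{n+1} = state_n + (h/2)·(k1 + k2).
0.000000: (0.300000, -0.450000)
  k1 = (-0.450000, 0.126000)
  predictor → (0.165000, -0.412200)
  k2 = (-0.805200, -0.230700)
  → (0.111720, -0.465705)
(x(0.3), y(0.3)) ≈ (0.1117, -0.4657)

0.1117, -0.4657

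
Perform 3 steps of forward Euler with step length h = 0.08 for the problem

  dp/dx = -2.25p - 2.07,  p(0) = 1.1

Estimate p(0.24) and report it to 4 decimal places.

0.1938

Euler: p_{n+1} = p_n + h·f(x_n, p_n).
x=0.000000, p=1.100000: f=-4.545000 → p ← 1.100000 + 0.08·(-4.545000) = 0.736400
x=0.080000, p=0.736400: f=-3.726900 → p ← 0.736400 + 0.08·(-3.726900) = 0.438248
x=0.160000, p=0.438248: f=-3.056058 → p ← 0.438248 + 0.08·(-3.056058) = 0.193763
p(0.24) ≈ 0.1938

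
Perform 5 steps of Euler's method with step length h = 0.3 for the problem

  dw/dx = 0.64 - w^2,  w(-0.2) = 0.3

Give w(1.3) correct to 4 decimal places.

0.7636

Euler: w_{n+1} = w_n + h·f(x_n, w_n).
x=-0.200000, w=0.300000: f=0.550000 → w ← 0.300000 + 0.3·0.550000 = 0.465000
x=0.100000, w=0.465000: f=0.423775 → w ← 0.465000 + 0.3·0.423775 = 0.592132
x=0.400000, w=0.592132: f=0.289379 → w ← 0.592132 + 0.3·0.289379 = 0.678946
x=0.700000, w=0.678946: f=0.179032 → w ← 0.678946 + 0.3·0.179032 = 0.732656
x=1.000000, w=0.732656: f=0.103215 → w ← 0.732656 + 0.3·0.103215 = 0.763620
w(1.3) ≈ 0.7636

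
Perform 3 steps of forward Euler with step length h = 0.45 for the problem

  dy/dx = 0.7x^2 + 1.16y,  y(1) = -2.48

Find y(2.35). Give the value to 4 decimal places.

Euler: y_{n+1} = y_n + h·f(x_n, y_n).
x=1.000000, y=-2.480000: f=-2.176800 → y ← -2.480000 + 0.45·(-2.176800) = -3.459560
x=1.450000, y=-3.459560: f=-2.541340 → y ← -3.459560 + 0.45·(-2.541340) = -4.603163
x=1.900000, y=-4.603163: f=-2.812669 → y ← -4.603163 + 0.45·(-2.812669) = -5.868864
y(2.35) ≈ -5.8689

-5.8689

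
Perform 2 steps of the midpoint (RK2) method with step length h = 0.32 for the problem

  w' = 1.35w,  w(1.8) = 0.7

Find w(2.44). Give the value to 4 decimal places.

Midpoint: k1 = f(x_n, w_n); k2 = f(x_n + h/2, w_n + (h/2)·k1); w_{n+1} = w_n + h·k2.
x=1.800000, w=0.700000:
  k1 = f(1.800000, 0.700000) = 0.945000
  k2 = f(1.960000, 0.851200) = 1.149120
  w ← 0.700000 + 0.32·1.149120 = 1.067718
x=2.120000, w=1.067718:
  k1 = f(2.120000, 1.067718) = 1.441420
  k2 = f(2.280000, 1.298346) = 1.752767
  w ← 1.067718 + 0.32·1.752767 = 1.628604
w(2.44) ≈ 1.6286

1.6286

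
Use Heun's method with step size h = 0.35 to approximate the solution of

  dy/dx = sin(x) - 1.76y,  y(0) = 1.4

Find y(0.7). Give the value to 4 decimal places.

Heun: k1 = f(x_n, y_n); k2 = f(x_n + h, y_n + h·k1); y_{n+1} = y_n + (h/2)·(k1 + k2).
x=0.000000, y=1.400000:
  k1 = f(0.000000, 1.400000) = -2.464000
  k2 = f(0.350000, 0.537600) = -0.603278
  y ← 1.400000 + (0.35/2)·(-2.464000 + (-0.603278)) = 0.863226
x=0.350000, y=0.863226:
  k1 = f(0.350000, 0.863226) = -1.176381
  k2 = f(0.700000, 0.451493) = -0.150410
  y ← 0.863226 + (0.35/2)·(-1.176381 + (-0.150410)) = 0.631038
y(0.7) ≈ 0.6310

0.6310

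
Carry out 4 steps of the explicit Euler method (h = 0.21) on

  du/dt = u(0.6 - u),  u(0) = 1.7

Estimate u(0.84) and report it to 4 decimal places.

0.9112

Euler: u_{n+1} = u_n + h·f(t_n, u_n).
t=0.000000, u=1.700000: f=-1.870000 → u ← 1.700000 + 0.21·(-1.870000) = 1.307300
t=0.210000, u=1.307300: f=-0.924653 → u ← 1.307300 + 0.21·(-0.924653) = 1.113123
t=0.420000, u=1.113123: f=-0.571169 → u ← 1.113123 + 0.21·(-0.571169) = 0.993177
t=0.630000, u=0.993177: f=-0.390495 → u ← 0.993177 + 0.21·(-0.390495) = 0.911173
u(0.84) ≈ 0.9112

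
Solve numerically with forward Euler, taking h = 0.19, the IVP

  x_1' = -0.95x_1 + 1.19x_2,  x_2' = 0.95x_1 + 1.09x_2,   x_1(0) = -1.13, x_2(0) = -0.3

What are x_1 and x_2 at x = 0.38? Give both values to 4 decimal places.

Euler on (x_1,x_2): x_1_{n+1} = x_1_n + h·x_1', x_2_{n+1} = x_2_n + h·x_2'.
0.000000: (-1.130000, -0.300000); f=(0.716500, -1.400500) → (-0.993865, -0.566095)
0.190000: (-0.993865, -0.566095); f=(0.270519, -1.561215) → (-0.942466, -0.862726)
(x_1(0.38), x_2(0.38)) ≈ (-0.9425, -0.8627)

-0.9425, -0.8627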